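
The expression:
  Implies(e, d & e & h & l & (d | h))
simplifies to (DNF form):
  ~e | (d & h & l)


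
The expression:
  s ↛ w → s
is always true.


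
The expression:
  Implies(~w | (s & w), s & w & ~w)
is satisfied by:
  {w: True, s: False}


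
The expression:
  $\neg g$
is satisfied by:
  {g: False}


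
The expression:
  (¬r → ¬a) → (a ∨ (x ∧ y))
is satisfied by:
  {a: True, x: True, y: True}
  {a: True, x: True, y: False}
  {a: True, y: True, x: False}
  {a: True, y: False, x: False}
  {x: True, y: True, a: False}


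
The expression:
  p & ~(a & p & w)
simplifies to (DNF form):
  (p & ~a) | (p & ~w)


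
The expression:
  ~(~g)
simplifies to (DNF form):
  g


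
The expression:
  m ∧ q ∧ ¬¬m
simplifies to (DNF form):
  m ∧ q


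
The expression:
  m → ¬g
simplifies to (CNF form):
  ¬g ∨ ¬m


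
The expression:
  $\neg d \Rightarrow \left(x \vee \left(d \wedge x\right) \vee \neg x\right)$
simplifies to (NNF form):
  $\text{True}$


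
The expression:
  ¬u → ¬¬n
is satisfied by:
  {n: True, u: True}
  {n: True, u: False}
  {u: True, n: False}


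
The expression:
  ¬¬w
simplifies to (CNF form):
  w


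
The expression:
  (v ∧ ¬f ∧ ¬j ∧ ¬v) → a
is always true.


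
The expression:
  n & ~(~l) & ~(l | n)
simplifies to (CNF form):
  False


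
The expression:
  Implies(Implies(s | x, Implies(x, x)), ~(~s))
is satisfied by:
  {s: True}


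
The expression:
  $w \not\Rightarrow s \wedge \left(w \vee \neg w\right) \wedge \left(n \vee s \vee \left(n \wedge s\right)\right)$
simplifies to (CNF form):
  $n \wedge w \wedge \neg s$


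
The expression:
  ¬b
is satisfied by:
  {b: False}


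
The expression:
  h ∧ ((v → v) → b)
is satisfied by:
  {h: True, b: True}


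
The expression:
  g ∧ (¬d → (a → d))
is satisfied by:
  {d: True, g: True, a: False}
  {g: True, a: False, d: False}
  {a: True, d: True, g: True}


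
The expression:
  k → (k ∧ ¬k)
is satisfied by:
  {k: False}


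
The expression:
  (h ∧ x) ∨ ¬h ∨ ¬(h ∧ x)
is always true.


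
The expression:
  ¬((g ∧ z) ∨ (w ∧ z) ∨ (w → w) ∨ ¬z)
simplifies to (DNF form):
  False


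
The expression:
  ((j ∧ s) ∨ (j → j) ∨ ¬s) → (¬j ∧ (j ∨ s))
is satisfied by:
  {s: True, j: False}


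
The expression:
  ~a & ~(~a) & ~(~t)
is never true.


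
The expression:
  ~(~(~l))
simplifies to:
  ~l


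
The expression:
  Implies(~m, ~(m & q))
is always true.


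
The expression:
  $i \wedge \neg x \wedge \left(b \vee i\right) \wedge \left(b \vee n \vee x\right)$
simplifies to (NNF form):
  $i \wedge \neg x \wedge \left(b \vee n\right)$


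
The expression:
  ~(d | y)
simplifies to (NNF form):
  ~d & ~y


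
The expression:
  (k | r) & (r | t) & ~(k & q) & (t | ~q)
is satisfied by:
  {r: True, t: True, q: False, k: False}
  {r: True, k: True, t: True, q: False}
  {r: True, t: False, q: False, k: False}
  {r: True, k: True, t: False, q: False}
  {k: True, t: True, q: False, r: False}
  {r: True, q: True, t: True, k: False}


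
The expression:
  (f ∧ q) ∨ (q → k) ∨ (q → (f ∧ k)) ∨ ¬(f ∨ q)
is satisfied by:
  {k: True, f: True, q: False}
  {k: True, f: False, q: False}
  {f: True, k: False, q: False}
  {k: False, f: False, q: False}
  {k: True, q: True, f: True}
  {k: True, q: True, f: False}
  {q: True, f: True, k: False}


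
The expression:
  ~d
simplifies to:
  ~d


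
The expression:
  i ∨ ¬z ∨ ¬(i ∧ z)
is always true.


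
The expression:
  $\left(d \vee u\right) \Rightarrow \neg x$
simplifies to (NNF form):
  $\left(\neg d \wedge \neg u\right) \vee \neg x$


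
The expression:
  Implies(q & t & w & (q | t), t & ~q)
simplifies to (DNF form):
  ~q | ~t | ~w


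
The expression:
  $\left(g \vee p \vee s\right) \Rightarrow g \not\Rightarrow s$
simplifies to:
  $\neg s \wedge \left(g \vee \neg p\right)$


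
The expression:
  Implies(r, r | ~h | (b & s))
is always true.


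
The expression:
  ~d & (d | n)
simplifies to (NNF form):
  n & ~d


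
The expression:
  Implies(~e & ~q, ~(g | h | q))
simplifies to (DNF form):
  e | q | (~g & ~h)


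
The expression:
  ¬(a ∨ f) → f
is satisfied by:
  {a: True, f: True}
  {a: True, f: False}
  {f: True, a: False}


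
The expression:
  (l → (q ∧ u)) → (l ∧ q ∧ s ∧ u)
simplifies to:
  l ∧ (s ∨ ¬q ∨ ¬u)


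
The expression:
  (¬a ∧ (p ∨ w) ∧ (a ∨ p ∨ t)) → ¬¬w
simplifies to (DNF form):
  a ∨ w ∨ ¬p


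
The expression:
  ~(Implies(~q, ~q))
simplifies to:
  False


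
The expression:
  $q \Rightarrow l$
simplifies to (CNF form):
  $l \vee \neg q$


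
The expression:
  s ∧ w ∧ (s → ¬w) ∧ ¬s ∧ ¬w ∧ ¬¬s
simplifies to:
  False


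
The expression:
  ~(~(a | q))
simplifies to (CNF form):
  a | q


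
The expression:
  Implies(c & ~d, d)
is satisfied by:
  {d: True, c: False}
  {c: False, d: False}
  {c: True, d: True}


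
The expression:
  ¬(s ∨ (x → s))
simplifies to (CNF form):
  x ∧ ¬s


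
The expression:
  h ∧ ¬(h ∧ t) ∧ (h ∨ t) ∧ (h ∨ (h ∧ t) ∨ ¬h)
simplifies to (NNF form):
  h ∧ ¬t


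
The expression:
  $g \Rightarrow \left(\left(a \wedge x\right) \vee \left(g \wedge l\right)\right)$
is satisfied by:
  {x: True, l: True, a: True, g: False}
  {x: True, l: True, a: False, g: False}
  {l: True, a: True, g: False, x: False}
  {l: True, a: False, g: False, x: False}
  {x: True, a: True, g: False, l: False}
  {x: True, a: False, g: False, l: False}
  {a: True, x: False, g: False, l: False}
  {a: False, x: False, g: False, l: False}
  {x: True, l: True, g: True, a: True}
  {x: True, l: True, g: True, a: False}
  {l: True, g: True, a: True, x: False}
  {l: True, g: True, a: False, x: False}
  {x: True, g: True, a: True, l: False}


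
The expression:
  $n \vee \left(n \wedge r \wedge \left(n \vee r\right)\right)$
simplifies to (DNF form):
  $n$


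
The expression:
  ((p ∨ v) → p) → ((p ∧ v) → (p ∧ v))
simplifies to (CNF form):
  True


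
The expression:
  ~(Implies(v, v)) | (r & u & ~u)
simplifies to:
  False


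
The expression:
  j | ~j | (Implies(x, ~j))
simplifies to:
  True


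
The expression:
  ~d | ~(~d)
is always true.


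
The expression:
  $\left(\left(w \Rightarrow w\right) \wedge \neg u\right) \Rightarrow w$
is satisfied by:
  {u: True, w: True}
  {u: True, w: False}
  {w: True, u: False}


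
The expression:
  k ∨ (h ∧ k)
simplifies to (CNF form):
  k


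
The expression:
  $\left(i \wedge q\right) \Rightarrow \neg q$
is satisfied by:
  {q: False, i: False}
  {i: True, q: False}
  {q: True, i: False}


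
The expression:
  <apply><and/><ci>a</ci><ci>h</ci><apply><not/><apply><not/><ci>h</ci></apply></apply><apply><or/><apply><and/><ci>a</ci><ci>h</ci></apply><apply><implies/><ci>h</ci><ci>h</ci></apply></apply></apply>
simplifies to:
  <apply><and/><ci>a</ci><ci>h</ci></apply>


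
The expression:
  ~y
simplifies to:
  ~y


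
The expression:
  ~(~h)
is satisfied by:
  {h: True}


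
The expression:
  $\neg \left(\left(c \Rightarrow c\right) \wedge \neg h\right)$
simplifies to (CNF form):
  $h$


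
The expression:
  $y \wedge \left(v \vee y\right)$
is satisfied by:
  {y: True}


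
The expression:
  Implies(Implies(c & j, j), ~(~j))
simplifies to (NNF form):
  j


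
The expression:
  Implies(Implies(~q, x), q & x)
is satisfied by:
  {q: False, x: False}
  {x: True, q: True}


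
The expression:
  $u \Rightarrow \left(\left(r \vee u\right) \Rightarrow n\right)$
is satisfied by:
  {n: True, u: False}
  {u: False, n: False}
  {u: True, n: True}


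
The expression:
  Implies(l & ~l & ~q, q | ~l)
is always true.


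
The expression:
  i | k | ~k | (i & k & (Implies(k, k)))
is always true.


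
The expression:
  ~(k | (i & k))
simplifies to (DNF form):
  ~k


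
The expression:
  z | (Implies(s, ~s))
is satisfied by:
  {z: True, s: False}
  {s: False, z: False}
  {s: True, z: True}


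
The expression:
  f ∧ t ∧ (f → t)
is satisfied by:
  {t: True, f: True}


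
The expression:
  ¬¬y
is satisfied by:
  {y: True}


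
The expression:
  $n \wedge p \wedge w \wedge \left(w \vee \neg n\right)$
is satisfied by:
  {p: True, w: True, n: True}


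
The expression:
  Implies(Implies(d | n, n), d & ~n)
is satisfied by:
  {d: True, n: False}


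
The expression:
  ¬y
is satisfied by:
  {y: False}


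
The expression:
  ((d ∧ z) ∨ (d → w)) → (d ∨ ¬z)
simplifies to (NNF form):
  d ∨ ¬z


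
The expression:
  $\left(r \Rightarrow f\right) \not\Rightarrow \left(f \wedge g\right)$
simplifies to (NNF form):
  $\left(f \wedge \neg g\right) \vee \left(\neg f \wedge \neg r\right)$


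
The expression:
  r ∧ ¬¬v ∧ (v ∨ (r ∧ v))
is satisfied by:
  {r: True, v: True}


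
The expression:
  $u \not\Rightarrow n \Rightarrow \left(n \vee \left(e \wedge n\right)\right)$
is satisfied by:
  {n: True, u: False}
  {u: False, n: False}
  {u: True, n: True}


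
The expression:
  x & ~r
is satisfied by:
  {x: True, r: False}


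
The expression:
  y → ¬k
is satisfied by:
  {k: False, y: False}
  {y: True, k: False}
  {k: True, y: False}


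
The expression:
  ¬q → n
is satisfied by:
  {n: True, q: True}
  {n: True, q: False}
  {q: True, n: False}


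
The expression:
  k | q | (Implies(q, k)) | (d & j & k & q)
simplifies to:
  True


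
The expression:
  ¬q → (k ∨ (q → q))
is always true.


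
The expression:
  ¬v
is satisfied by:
  {v: False}


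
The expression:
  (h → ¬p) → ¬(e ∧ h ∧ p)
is always true.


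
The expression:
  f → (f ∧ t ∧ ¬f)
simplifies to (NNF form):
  ¬f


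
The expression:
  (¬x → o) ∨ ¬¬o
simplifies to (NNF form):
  o ∨ x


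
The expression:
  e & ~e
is never true.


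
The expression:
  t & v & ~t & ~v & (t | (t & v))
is never true.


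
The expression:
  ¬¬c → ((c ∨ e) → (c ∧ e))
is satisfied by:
  {e: True, c: False}
  {c: False, e: False}
  {c: True, e: True}


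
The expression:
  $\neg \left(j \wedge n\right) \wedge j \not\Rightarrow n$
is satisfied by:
  {j: True, n: False}


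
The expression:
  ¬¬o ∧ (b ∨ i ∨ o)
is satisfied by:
  {o: True}


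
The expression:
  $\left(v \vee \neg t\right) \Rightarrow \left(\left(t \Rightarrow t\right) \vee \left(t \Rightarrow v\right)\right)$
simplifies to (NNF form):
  $\text{True}$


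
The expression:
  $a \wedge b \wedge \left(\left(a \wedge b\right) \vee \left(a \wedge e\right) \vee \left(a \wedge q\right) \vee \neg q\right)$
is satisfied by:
  {a: True, b: True}


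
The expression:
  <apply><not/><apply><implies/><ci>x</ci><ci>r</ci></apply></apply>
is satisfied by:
  {x: True, r: False}


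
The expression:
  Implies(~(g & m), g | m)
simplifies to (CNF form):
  g | m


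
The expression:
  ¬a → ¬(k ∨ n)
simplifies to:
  a ∨ (¬k ∧ ¬n)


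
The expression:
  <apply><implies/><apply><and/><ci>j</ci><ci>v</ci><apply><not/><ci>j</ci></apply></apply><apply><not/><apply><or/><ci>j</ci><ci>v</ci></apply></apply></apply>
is always true.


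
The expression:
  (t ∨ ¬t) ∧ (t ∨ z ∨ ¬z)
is always true.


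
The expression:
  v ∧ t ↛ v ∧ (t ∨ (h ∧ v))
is never true.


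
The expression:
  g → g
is always true.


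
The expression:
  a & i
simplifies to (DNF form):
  a & i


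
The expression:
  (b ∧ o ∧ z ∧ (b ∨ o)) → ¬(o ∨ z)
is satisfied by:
  {o: False, z: False, b: False}
  {b: True, o: False, z: False}
  {z: True, o: False, b: False}
  {b: True, z: True, o: False}
  {o: True, b: False, z: False}
  {b: True, o: True, z: False}
  {z: True, o: True, b: False}


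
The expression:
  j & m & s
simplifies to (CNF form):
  j & m & s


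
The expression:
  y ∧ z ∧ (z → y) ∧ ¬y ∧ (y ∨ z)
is never true.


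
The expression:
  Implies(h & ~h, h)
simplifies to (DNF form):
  True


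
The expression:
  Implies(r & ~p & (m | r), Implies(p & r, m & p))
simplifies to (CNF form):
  True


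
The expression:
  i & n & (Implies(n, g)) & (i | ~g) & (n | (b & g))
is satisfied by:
  {i: True, g: True, n: True}


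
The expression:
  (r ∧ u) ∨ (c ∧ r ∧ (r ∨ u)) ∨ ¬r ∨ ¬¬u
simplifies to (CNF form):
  c ∨ u ∨ ¬r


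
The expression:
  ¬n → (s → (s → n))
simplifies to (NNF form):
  n ∨ ¬s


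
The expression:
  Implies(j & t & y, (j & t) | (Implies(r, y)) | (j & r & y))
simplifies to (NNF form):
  True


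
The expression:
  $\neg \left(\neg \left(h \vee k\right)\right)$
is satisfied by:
  {k: True, h: True}
  {k: True, h: False}
  {h: True, k: False}


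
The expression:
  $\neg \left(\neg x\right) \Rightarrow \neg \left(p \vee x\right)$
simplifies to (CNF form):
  $\neg x$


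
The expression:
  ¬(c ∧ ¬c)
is always true.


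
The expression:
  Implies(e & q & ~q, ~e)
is always true.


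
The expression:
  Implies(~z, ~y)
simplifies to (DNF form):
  z | ~y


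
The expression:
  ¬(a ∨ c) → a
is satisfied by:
  {a: True, c: True}
  {a: True, c: False}
  {c: True, a: False}


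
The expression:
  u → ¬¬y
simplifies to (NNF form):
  y ∨ ¬u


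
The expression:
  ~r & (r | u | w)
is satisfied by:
  {u: True, w: True, r: False}
  {u: True, w: False, r: False}
  {w: True, u: False, r: False}


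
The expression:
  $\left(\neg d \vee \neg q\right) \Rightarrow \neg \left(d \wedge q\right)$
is always true.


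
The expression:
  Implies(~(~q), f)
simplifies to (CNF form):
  f | ~q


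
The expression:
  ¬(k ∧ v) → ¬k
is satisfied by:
  {v: True, k: False}
  {k: False, v: False}
  {k: True, v: True}


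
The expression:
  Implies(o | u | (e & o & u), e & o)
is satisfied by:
  {e: True, u: False, o: False}
  {e: False, u: False, o: False}
  {o: True, e: True, u: False}
  {o: True, u: True, e: True}


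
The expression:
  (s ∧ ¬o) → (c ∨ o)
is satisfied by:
  {o: True, c: True, s: False}
  {o: True, s: False, c: False}
  {c: True, s: False, o: False}
  {c: False, s: False, o: False}
  {o: True, c: True, s: True}
  {o: True, s: True, c: False}
  {c: True, s: True, o: False}


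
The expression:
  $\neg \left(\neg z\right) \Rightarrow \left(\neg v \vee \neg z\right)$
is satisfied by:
  {v: False, z: False}
  {z: True, v: False}
  {v: True, z: False}


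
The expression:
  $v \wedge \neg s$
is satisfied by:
  {v: True, s: False}


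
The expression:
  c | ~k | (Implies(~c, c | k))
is always true.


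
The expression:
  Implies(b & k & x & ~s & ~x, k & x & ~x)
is always true.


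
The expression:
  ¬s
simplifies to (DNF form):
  ¬s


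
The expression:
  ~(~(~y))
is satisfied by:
  {y: False}


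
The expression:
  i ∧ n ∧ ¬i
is never true.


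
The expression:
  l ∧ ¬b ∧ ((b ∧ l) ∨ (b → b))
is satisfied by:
  {l: True, b: False}


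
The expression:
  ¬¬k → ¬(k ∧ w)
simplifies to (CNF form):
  ¬k ∨ ¬w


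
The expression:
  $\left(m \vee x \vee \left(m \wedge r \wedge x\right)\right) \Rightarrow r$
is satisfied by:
  {r: True, x: False, m: False}
  {r: True, m: True, x: False}
  {r: True, x: True, m: False}
  {r: True, m: True, x: True}
  {m: False, x: False, r: False}


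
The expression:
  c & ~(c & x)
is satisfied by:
  {c: True, x: False}


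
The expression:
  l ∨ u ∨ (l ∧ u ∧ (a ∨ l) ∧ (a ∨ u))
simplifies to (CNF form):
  l ∨ u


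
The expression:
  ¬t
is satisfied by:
  {t: False}


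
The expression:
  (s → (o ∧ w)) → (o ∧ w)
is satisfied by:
  {o: True, s: True, w: True}
  {o: True, s: True, w: False}
  {s: True, w: True, o: False}
  {s: True, w: False, o: False}
  {o: True, w: True, s: False}


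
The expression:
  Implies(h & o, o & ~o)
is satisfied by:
  {h: False, o: False}
  {o: True, h: False}
  {h: True, o: False}


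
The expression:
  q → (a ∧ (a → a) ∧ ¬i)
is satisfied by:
  {a: True, i: False, q: False}
  {i: False, q: False, a: False}
  {a: True, i: True, q: False}
  {i: True, a: False, q: False}
  {q: True, a: True, i: False}


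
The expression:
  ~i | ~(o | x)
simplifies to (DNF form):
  ~i | (~o & ~x)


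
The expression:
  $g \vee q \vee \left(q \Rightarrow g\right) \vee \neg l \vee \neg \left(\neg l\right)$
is always true.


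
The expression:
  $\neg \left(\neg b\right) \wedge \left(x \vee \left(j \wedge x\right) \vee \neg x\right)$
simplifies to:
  $b$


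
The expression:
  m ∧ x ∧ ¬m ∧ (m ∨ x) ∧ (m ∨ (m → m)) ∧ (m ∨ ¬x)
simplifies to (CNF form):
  False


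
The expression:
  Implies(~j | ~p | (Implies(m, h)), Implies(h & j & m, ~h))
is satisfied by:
  {h: False, m: False, j: False}
  {j: True, h: False, m: False}
  {m: True, h: False, j: False}
  {j: True, m: True, h: False}
  {h: True, j: False, m: False}
  {j: True, h: True, m: False}
  {m: True, h: True, j: False}


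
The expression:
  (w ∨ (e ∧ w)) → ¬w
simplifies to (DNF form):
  ¬w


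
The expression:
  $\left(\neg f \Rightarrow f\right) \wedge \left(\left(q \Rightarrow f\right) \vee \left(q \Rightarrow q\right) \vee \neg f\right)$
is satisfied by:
  {f: True}


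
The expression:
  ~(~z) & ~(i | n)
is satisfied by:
  {z: True, n: False, i: False}


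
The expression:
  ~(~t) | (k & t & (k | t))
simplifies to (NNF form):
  t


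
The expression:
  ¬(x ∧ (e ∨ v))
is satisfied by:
  {e: False, x: False, v: False}
  {v: True, e: False, x: False}
  {e: True, v: False, x: False}
  {v: True, e: True, x: False}
  {x: True, v: False, e: False}


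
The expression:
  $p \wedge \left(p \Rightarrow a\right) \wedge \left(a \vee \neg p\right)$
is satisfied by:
  {a: True, p: True}


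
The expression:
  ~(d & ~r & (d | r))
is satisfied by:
  {r: True, d: False}
  {d: False, r: False}
  {d: True, r: True}


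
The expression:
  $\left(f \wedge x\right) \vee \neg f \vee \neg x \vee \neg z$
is always true.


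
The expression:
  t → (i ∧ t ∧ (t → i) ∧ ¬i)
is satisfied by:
  {t: False}


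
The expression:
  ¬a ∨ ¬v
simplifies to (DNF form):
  ¬a ∨ ¬v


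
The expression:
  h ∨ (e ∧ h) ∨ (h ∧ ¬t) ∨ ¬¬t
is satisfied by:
  {t: True, h: True}
  {t: True, h: False}
  {h: True, t: False}


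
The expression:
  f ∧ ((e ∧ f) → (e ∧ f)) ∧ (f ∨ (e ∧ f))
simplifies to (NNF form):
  f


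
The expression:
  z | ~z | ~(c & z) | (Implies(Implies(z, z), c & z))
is always true.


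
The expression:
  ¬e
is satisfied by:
  {e: False}


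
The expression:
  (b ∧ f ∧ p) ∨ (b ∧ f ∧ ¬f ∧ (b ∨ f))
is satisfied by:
  {p: True, b: True, f: True}


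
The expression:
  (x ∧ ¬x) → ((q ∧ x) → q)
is always true.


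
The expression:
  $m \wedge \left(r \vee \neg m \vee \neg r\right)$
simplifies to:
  $m$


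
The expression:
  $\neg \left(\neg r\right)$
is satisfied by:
  {r: True}


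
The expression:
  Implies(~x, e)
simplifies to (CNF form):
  e | x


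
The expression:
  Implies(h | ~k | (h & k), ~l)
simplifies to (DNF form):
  ~l | (k & ~h)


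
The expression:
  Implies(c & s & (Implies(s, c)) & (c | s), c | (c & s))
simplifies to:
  True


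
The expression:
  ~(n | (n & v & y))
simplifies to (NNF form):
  ~n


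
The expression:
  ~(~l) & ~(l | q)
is never true.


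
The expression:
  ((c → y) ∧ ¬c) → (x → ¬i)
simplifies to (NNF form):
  c ∨ ¬i ∨ ¬x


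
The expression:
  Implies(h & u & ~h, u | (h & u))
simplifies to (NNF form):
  True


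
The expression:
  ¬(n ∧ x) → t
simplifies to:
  t ∨ (n ∧ x)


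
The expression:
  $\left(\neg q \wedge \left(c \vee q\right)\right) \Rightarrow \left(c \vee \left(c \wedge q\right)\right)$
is always true.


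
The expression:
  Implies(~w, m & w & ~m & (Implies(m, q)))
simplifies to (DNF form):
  w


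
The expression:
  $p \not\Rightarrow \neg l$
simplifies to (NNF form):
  $l \wedge p$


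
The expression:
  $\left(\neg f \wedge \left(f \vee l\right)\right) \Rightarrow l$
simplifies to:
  $\text{True}$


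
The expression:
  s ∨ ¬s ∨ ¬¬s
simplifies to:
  True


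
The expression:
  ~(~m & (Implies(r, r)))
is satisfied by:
  {m: True}


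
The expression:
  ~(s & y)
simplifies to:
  ~s | ~y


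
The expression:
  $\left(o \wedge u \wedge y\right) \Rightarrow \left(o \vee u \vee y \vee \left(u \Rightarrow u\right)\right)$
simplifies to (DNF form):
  $\text{True}$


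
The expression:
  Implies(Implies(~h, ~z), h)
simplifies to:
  h | z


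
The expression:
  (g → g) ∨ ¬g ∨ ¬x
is always true.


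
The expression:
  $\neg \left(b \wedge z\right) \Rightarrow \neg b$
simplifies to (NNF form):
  $z \vee \neg b$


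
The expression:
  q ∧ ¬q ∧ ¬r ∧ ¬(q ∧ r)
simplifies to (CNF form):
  False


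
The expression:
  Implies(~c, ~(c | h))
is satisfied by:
  {c: True, h: False}
  {h: False, c: False}
  {h: True, c: True}


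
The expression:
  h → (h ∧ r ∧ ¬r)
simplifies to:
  ¬h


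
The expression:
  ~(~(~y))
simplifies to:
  ~y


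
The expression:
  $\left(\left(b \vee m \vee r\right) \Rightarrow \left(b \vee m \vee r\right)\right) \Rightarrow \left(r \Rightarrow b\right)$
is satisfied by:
  {b: True, r: False}
  {r: False, b: False}
  {r: True, b: True}


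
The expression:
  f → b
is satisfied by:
  {b: True, f: False}
  {f: False, b: False}
  {f: True, b: True}


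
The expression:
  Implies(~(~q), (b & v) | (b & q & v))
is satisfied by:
  {b: True, v: True, q: False}
  {b: True, v: False, q: False}
  {v: True, b: False, q: False}
  {b: False, v: False, q: False}
  {b: True, q: True, v: True}


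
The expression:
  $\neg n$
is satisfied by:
  {n: False}


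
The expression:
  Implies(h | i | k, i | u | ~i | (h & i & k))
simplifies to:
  True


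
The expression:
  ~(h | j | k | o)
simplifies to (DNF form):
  ~h & ~j & ~k & ~o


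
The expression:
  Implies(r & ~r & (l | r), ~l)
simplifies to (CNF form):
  True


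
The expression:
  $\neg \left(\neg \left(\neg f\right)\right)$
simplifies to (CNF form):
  $\neg f$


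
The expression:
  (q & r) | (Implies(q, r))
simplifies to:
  r | ~q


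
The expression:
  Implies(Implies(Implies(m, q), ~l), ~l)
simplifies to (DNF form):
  q | ~l | ~m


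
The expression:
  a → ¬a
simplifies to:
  ¬a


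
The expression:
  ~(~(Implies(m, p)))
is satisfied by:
  {p: True, m: False}
  {m: False, p: False}
  {m: True, p: True}


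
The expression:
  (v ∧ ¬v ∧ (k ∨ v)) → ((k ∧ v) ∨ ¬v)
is always true.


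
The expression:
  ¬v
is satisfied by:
  {v: False}


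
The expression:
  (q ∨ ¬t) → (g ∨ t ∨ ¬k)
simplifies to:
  g ∨ t ∨ ¬k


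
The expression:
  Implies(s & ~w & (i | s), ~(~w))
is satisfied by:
  {w: True, s: False}
  {s: False, w: False}
  {s: True, w: True}


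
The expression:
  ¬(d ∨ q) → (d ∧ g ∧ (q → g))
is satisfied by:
  {d: True, q: True}
  {d: True, q: False}
  {q: True, d: False}


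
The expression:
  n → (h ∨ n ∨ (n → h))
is always true.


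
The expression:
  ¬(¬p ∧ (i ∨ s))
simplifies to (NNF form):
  p ∨ (¬i ∧ ¬s)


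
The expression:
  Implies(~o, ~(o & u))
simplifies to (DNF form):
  True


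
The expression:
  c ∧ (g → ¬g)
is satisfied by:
  {c: True, g: False}


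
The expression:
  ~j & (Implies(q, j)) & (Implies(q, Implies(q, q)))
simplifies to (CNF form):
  ~j & ~q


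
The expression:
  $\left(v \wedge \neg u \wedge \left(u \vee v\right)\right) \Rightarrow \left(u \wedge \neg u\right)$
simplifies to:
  $u \vee \neg v$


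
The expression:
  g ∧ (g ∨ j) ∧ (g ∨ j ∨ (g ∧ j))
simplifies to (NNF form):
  g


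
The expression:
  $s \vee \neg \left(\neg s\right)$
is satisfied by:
  {s: True}


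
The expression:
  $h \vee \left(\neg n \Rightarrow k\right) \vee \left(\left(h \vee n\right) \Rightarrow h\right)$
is always true.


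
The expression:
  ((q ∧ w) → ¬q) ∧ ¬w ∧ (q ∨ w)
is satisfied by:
  {q: True, w: False}


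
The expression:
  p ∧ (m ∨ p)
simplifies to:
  p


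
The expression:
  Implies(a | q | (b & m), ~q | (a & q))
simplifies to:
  a | ~q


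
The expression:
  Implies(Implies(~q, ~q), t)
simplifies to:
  t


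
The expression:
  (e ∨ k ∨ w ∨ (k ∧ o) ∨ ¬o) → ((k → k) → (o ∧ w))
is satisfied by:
  {w: True, o: True, e: False, k: False}
  {w: True, k: True, o: True, e: False}
  {w: True, e: True, o: True, k: False}
  {w: True, k: True, e: True, o: True}
  {o: True, k: False, e: False, w: False}


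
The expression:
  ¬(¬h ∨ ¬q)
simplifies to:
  h ∧ q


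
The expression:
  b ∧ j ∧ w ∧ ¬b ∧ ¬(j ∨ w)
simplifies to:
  False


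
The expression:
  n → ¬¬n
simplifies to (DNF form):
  True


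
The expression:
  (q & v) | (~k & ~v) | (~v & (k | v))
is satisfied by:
  {q: True, v: False}
  {v: False, q: False}
  {v: True, q: True}


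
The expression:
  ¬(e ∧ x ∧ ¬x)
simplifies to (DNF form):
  True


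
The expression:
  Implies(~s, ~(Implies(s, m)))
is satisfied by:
  {s: True}


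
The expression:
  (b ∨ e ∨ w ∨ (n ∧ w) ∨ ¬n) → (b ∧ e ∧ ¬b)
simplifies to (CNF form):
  n ∧ ¬b ∧ ¬e ∧ ¬w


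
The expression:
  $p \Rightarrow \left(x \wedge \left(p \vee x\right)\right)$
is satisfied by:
  {x: True, p: False}
  {p: False, x: False}
  {p: True, x: True}


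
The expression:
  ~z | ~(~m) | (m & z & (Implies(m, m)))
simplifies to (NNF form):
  m | ~z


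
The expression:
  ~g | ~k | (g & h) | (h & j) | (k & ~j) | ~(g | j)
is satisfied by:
  {h: True, g: False, k: False, j: False}
  {h: False, g: False, k: False, j: False}
  {j: True, h: True, g: False, k: False}
  {j: True, h: False, g: False, k: False}
  {h: True, k: True, j: False, g: False}
  {k: True, j: False, g: False, h: False}
  {j: True, k: True, h: True, g: False}
  {j: True, k: True, h: False, g: False}
  {h: True, g: True, j: False, k: False}
  {g: True, j: False, k: False, h: False}
  {h: True, j: True, g: True, k: False}
  {j: True, g: True, h: False, k: False}
  {h: True, k: True, g: True, j: False}
  {k: True, g: True, j: False, h: False}
  {j: True, k: True, g: True, h: True}


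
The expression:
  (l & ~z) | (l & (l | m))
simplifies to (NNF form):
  l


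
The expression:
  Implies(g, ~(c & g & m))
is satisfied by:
  {g: False, m: False, c: False}
  {c: True, g: False, m: False}
  {m: True, g: False, c: False}
  {c: True, m: True, g: False}
  {g: True, c: False, m: False}
  {c: True, g: True, m: False}
  {m: True, g: True, c: False}


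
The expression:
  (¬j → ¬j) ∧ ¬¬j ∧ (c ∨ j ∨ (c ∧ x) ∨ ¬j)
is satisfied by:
  {j: True}


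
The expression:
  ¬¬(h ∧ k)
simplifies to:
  h ∧ k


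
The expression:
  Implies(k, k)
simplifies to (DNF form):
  True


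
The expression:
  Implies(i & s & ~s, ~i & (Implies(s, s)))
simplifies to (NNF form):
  True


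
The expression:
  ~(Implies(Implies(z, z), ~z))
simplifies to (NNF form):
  z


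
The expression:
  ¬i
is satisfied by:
  {i: False}


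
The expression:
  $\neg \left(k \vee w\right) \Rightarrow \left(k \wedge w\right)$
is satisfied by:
  {k: True, w: True}
  {k: True, w: False}
  {w: True, k: False}


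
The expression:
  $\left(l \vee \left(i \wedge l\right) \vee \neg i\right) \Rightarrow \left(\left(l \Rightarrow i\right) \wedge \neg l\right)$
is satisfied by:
  {l: False}


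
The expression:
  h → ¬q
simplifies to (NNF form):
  ¬h ∨ ¬q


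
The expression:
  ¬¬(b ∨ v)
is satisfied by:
  {b: True, v: True}
  {b: True, v: False}
  {v: True, b: False}


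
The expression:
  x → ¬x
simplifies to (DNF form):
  ¬x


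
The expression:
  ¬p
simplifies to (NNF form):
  ¬p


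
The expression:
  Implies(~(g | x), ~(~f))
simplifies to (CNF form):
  f | g | x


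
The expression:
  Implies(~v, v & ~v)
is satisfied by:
  {v: True}


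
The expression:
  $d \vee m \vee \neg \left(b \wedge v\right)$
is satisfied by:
  {d: True, m: True, v: False, b: False}
  {d: True, v: False, m: False, b: False}
  {m: True, d: False, v: False, b: False}
  {d: False, v: False, m: False, b: False}
  {b: True, d: True, m: True, v: False}
  {b: True, d: True, v: False, m: False}
  {b: True, m: True, d: False, v: False}
  {b: True, d: False, v: False, m: False}
  {d: True, v: True, m: True, b: False}
  {d: True, v: True, b: False, m: False}
  {v: True, m: True, b: False, d: False}
  {v: True, b: False, m: False, d: False}
  {d: True, v: True, b: True, m: True}
  {d: True, v: True, b: True, m: False}
  {v: True, b: True, m: True, d: False}


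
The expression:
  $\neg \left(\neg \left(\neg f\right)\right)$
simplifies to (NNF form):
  $\neg f$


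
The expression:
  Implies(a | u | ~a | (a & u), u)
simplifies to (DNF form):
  u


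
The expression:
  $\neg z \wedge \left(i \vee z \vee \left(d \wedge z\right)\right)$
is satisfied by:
  {i: True, z: False}


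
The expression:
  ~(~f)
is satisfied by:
  {f: True}


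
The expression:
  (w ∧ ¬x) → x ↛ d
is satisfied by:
  {x: True, w: False}
  {w: False, x: False}
  {w: True, x: True}


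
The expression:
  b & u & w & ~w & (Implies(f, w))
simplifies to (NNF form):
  False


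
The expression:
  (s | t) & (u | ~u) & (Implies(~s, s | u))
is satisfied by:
  {t: True, s: True, u: True}
  {t: True, s: True, u: False}
  {s: True, u: True, t: False}
  {s: True, u: False, t: False}
  {t: True, u: True, s: False}


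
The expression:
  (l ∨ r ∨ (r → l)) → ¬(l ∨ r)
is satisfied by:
  {r: False, l: False}


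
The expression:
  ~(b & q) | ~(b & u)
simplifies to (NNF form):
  ~b | ~q | ~u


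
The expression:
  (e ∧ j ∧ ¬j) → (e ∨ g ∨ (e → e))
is always true.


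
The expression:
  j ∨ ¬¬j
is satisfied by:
  {j: True}


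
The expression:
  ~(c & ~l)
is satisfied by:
  {l: True, c: False}
  {c: False, l: False}
  {c: True, l: True}


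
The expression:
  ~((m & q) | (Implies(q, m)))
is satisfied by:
  {q: True, m: False}


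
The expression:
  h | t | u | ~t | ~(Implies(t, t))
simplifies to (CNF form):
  True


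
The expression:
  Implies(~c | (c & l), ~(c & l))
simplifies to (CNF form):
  ~c | ~l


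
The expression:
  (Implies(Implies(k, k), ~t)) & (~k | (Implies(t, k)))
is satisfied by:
  {t: False}


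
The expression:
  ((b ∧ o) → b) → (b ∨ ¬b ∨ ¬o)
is always true.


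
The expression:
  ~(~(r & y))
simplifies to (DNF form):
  r & y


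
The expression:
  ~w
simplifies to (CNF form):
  ~w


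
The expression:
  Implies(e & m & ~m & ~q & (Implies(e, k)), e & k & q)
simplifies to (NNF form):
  True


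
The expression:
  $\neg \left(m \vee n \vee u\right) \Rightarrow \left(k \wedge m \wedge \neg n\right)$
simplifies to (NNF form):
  $m \vee n \vee u$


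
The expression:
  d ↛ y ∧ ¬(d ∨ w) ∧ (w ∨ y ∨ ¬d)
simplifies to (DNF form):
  False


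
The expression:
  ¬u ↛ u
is always true.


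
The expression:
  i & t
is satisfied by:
  {t: True, i: True}


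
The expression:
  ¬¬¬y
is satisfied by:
  {y: False}


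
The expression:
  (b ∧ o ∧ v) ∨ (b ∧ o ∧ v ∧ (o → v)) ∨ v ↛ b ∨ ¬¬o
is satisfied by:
  {o: True, v: True, b: False}
  {o: True, b: False, v: False}
  {o: True, v: True, b: True}
  {o: True, b: True, v: False}
  {v: True, b: False, o: False}


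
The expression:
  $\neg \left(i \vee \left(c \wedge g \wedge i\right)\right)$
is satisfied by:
  {i: False}


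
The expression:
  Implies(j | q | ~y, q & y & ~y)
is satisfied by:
  {y: True, q: False, j: False}


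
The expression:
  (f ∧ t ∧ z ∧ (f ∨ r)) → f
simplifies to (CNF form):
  True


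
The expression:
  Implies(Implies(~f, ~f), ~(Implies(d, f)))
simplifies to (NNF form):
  d & ~f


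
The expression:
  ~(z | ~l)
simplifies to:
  l & ~z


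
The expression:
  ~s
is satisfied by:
  {s: False}


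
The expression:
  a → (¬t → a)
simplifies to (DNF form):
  True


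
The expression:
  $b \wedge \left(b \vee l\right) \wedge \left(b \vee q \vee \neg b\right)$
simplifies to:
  $b$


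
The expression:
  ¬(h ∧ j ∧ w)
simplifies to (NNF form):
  ¬h ∨ ¬j ∨ ¬w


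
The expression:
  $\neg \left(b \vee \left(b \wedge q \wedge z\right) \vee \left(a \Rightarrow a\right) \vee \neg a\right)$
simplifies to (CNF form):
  $\text{False}$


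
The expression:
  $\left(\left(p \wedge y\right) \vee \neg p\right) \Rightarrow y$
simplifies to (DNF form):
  $p \vee y$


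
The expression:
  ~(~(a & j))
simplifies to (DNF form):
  a & j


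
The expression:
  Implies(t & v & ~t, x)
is always true.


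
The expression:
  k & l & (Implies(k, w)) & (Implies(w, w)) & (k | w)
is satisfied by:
  {k: True, w: True, l: True}


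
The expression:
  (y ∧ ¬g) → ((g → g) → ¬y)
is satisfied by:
  {g: True, y: False}
  {y: False, g: False}
  {y: True, g: True}


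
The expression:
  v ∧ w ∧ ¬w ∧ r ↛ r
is never true.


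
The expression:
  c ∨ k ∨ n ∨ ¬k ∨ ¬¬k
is always true.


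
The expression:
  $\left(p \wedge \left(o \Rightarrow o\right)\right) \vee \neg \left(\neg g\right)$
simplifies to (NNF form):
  $g \vee p$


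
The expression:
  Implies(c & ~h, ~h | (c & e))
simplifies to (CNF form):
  True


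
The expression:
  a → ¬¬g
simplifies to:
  g ∨ ¬a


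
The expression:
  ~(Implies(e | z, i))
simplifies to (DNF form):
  (e & ~i) | (z & ~i)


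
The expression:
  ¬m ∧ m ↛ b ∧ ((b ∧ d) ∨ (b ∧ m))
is never true.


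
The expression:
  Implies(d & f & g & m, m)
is always true.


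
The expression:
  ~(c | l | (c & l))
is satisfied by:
  {l: False, c: False}


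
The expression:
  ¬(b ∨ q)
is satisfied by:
  {q: False, b: False}


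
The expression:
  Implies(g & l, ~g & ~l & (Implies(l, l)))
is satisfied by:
  {l: False, g: False}
  {g: True, l: False}
  {l: True, g: False}


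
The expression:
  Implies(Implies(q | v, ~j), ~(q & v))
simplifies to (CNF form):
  j | ~q | ~v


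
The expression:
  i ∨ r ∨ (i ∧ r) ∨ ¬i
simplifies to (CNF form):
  True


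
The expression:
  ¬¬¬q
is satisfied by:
  {q: False}


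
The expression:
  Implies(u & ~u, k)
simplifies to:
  True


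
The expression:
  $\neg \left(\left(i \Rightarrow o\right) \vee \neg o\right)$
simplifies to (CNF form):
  $\text{False}$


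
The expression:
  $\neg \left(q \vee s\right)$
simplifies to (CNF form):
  $\neg q \wedge \neg s$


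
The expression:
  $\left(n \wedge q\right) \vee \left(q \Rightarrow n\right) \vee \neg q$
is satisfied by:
  {n: True, q: False}
  {q: False, n: False}
  {q: True, n: True}


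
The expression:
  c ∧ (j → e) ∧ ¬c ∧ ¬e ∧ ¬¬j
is never true.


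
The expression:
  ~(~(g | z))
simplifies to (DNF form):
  g | z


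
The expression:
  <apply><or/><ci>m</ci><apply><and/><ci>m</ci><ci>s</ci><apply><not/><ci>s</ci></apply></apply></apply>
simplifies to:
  <ci>m</ci>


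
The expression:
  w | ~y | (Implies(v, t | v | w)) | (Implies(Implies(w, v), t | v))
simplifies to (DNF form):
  True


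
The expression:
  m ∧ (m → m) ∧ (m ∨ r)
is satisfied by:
  {m: True}


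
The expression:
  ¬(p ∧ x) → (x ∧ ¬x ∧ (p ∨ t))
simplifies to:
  p ∧ x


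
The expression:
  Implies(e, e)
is always true.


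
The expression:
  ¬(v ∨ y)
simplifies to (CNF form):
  ¬v ∧ ¬y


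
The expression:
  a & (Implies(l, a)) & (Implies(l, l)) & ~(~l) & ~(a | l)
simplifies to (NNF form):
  False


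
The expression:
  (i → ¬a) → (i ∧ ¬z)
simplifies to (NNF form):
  i ∧ (a ∨ ¬z)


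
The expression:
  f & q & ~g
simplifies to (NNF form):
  f & q & ~g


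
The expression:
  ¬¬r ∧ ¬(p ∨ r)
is never true.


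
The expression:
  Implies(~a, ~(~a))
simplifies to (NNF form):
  a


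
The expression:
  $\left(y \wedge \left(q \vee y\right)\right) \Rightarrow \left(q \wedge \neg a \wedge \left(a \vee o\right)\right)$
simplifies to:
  $\left(o \wedge q \wedge \neg a\right) \vee \neg y$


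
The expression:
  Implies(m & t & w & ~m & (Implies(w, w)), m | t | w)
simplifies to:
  True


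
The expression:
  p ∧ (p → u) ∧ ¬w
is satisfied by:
  {p: True, u: True, w: False}


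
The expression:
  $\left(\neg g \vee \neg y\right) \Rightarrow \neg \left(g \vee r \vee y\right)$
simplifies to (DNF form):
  $\left(g \wedge y\right) \vee \left(g \wedge \neg g\right) \vee \left(g \wedge y \wedge \neg r\right) \vee \left(g \wedge y \wedge \neg y\right) \vee \left(g \wedge \neg g \wedge \neg r\right) \vee \left(g \wedge \neg g \wedge \neg y\right) \vee \left(y \wedge \neg r \wedge \neg y\right) \vee \left(\neg g \wedge \neg r \wedge \neg y\right)$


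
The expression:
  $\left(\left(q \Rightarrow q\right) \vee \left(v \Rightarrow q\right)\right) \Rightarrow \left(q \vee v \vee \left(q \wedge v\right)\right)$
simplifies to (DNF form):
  $q \vee v$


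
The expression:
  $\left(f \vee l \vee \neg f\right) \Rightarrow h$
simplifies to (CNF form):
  $h$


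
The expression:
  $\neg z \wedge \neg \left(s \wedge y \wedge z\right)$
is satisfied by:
  {z: False}


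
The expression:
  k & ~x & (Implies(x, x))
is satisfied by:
  {k: True, x: False}


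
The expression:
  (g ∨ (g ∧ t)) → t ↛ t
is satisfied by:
  {g: False}


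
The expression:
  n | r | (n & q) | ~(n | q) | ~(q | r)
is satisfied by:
  {r: True, n: True, q: False}
  {r: True, q: False, n: False}
  {n: True, q: False, r: False}
  {n: False, q: False, r: False}
  {r: True, n: True, q: True}
  {r: True, q: True, n: False}
  {n: True, q: True, r: False}
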